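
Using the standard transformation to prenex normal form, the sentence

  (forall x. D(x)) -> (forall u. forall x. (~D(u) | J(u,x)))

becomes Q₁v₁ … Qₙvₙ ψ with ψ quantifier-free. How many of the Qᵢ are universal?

2

Eliminate → and ↔ using ¬ and ∨.
  ~(forall x. D(x)) | (forall u. forall x. (~D(u) | J(u,x)))
Move each ¬ inward, flipping quantifiers it crosses:
  (exists x. ~D(x)) | (forall u. forall x. (~D(u) | J(u,x)))
Standardize variables apart so no two quantifiers bind the same name: x↦u1.
  (exists x. ~D(x)) | (forall u. forall u1. (~D(u) | J(u,u1)))
Finally move all quantifiers to the prefix:
  exists x. forall u. forall u1. (~D(x) | ~D(u) | J(u,u1))
The prefix is exists x forall u forall u1: 2 universal, 1 existential.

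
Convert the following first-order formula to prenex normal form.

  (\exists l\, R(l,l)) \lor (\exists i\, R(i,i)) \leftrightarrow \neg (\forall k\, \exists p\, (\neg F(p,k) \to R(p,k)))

\forall l\, \forall i\, \exists k\, \forall p\, \forall w1\, \exists b\, \exists r\, \exists q\, ((\neg R(l,l) \land \neg R(i,i) \lor \neg F(p,k) \land \neg R(p,k)) \land (F(b,w1) \lor R(b,w1) \lor R(r,r) \lor R(q,q)))

Eliminate → and ↔ using ¬ and ∨; A ↔ B as (¬A ∨ B) ∧ (¬B ∨ A).
  (\neg ((\exists l\, R(l,l)) \lor (\exists i\, R(i,i))) \lor \neg (\forall k\, \exists p\, (\neg \neg F(p,k) \lor R(p,k)))) \land (\neg \neg (\forall k\, \exists p\, (\neg \neg F(p,k) \lor R(p,k))) \lor (\exists l\, R(l,l)) \lor (\exists i\, R(i,i)))
Drive negations inward (¬∀x A ≡ ∃x ¬A, ¬∃x A ≡ ∀x ¬A, De Morgan for ∧/∨):
  ((\forall l\, \neg R(l,l)) \land (\forall i\, \neg R(i,i)) \lor (\exists k\, \forall p\, (\neg F(p,k) \land \neg R(p,k)))) \land ((\forall k\, \exists p\, (F(p,k) \lor R(p,k))) \lor (\exists l\, R(l,l)) \lor (\exists i\, R(i,i)))
Standardize variables apart so no two quantifiers bind the same name: k↦w1, p↦b, l↦r, i↦q.
  ((\forall l\, \neg R(l,l)) \land (\forall i\, \neg R(i,i)) \lor (\exists k\, \forall p\, (\neg F(p,k) \land \neg R(p,k)))) \land ((\forall w1\, \exists b\, (F(b,w1) \lor R(b,w1))) \lor (\exists r\, R(r,r)) \lor (\exists q\, R(q,q)))
Finally move all quantifiers to the prefix:
  \forall l\, \forall i\, \exists k\, \forall p\, \forall w1\, \exists b\, \exists r\, \exists q\, ((\neg R(l,l) \land \neg R(i,i) \lor \neg F(p,k) \land \neg R(p,k)) \land (F(b,w1) \lor R(b,w1) \lor R(r,r) \lor R(q,q)))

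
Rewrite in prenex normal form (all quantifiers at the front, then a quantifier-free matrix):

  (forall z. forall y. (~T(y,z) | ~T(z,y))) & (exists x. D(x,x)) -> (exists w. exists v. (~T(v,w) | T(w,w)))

exists z. exists y. forall x. exists w. exists v. (T(y,z) & T(z,y) | ~D(x,x) | ~T(v,w) | T(w,w))

First replace A → B with ¬A ∨ B.
  ~((forall z. forall y. (~T(y,z) | ~T(z,y))) & (exists x. D(x,x))) | (exists w. exists v. (~T(v,w) | T(w,w)))
Push ¬ through the quantifiers and connectives to reach negation normal form:
  (exists z. exists y. (T(y,z) & T(z,y))) | (forall x. ~D(x,x)) | (exists w. exists v. (~T(v,w) | T(w,w)))
All bound variables are already distinct, so no renaming is needed.
Finally move all quantifiers to the prefix:
  exists z. exists y. forall x. exists w. exists v. (T(y,z) & T(z,y) | ~D(x,x) | ~T(v,w) | T(w,w))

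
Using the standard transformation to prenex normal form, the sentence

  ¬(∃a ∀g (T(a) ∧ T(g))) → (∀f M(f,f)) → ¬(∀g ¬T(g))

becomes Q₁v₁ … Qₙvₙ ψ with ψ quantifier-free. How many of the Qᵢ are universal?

1

Eliminate → and ↔ using ¬ and ∨.
  ¬¬(∃a ∀g (T(a) ∧ T(g))) ∨ ¬(∀f M(f,f)) ∨ ¬(∀g ¬T(g))
Drive negations inward (¬∀x A ≡ ∃x ¬A, ¬∃x A ≡ ∀x ¬A, De Morgan for ∧/∨):
  (∃a ∀g (T(a) ∧ T(g))) ∨ (∃f ¬M(f,f)) ∨ (∃g T(g))
Rename bound variables to avoid capture: g↦x1.
  (∃a ∀g (T(a) ∧ T(g))) ∨ (∃f ¬M(f,f)) ∨ (∃x1 T(x1))
Pull the quantifiers to the front (each side's bound variable is not free in the other side):
  ∃a ∀g ∃f ∃x1 (T(a) ∧ T(g) ∨ ¬M(f,f) ∨ T(x1))
The prefix is ∃a ∀g ∃f ∃x1: 1 universal, 3 existential.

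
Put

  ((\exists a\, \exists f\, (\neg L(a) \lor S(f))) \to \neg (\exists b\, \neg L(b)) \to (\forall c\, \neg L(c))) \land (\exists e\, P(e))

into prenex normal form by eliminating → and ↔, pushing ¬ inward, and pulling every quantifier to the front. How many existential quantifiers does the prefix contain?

Eliminate → and ↔ using ¬ and ∨.
  (\neg (\exists a\, \exists f\, (\neg L(a) \lor S(f))) \lor \neg \neg (\exists b\, \neg L(b)) \lor (\forall c\, \neg L(c))) \land (\exists e\, P(e))
Push ¬ through the quantifiers and connectives to reach negation normal form:
  ((\forall a\, \forall f\, (L(a) \land \neg S(f))) \lor (\exists b\, \neg L(b)) \lor (\forall c\, \neg L(c))) \land (\exists e\, P(e))
Extract every quantifier outward, since the variables are now distinct and don't occur free across branches:
  \forall a\, \forall f\, \exists b\, \forall c\, \exists e\, ((L(a) \land \neg S(f) \lor \neg L(b) \lor \neg L(c)) \land P(e))
The prefix is \forall a \forall f \exists b \forall c \exists e: 3 universal, 2 existential.

2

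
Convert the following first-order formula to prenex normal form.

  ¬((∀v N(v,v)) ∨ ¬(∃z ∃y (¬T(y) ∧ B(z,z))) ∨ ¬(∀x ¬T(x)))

Push ¬ through the quantifiers and connectives to reach negation normal form:
  (∃v ¬N(v,v)) ∧ (∃z ∃y (¬T(y) ∧ B(z,z))) ∧ (∀x ¬T(x))
All bound variables are already distinct, so no renaming is needed.
Pull the quantifiers to the front (each side's bound variable is not free in the other side):
  ∃v ∃z ∃y ∀x (¬N(v,v) ∧ ¬T(y) ∧ B(z,z) ∧ ¬T(x))

∃v ∃z ∃y ∀x (¬N(v,v) ∧ ¬T(y) ∧ B(z,z) ∧ ¬T(x))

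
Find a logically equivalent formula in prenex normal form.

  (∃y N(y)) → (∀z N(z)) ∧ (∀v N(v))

∀y ∀z ∀v (¬N(y) ∨ N(z) ∧ N(v))

Rewrite implications/biconditionals: A → B as ¬A ∨ B.
  ¬(∃y N(y)) ∨ (∀z N(z)) ∧ (∀v N(v))
Push ¬ through the quantifiers and connectives to reach negation normal form:
  (∀y ¬N(y)) ∨ (∀z N(z)) ∧ (∀v N(v))
Extract every quantifier outward, since the variables are now distinct and don't occur free across branches:
  ∀y ∀z ∀v (¬N(y) ∨ N(z) ∧ N(v))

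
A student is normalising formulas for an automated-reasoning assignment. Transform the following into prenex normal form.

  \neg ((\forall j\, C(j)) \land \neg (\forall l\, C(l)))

\exists j\, \forall l\, (\neg C(j) \lor C(l))

Push ¬ through the quantifiers and connectives to reach negation normal form:
  (\exists j\, \neg C(j)) \lor (\forall l\, C(l))
All bound variables are already distinct, so no renaming is needed.
Finally move all quantifiers to the prefix:
  \exists j\, \forall l\, (\neg C(j) \lor C(l))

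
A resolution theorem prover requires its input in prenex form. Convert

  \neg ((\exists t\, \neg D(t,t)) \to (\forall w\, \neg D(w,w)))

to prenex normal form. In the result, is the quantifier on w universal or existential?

existential

Eliminate → and ↔ using ¬ and ∨.
  \neg (\neg (\exists t\, \neg D(t,t)) \lor (\forall w\, \neg D(w,w)))
Move each ¬ inward, flipping quantifiers it crosses:
  (\exists t\, \neg D(t,t)) \land (\exists w\, D(w,w))
All bound variables are already distinct, so no renaming is needed.
Finally move all quantifiers to the prefix:
  \exists t\, \exists w\, (\neg D(t,t) \land D(w,w))
The quantifier \forall w sits under an odd number of negations (counting the antecedent side of each →), so it flips to \exists w.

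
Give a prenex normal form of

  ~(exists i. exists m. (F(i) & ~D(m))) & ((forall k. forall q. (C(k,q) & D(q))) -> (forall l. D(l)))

forall i. forall m. exists k. exists q. forall l. ((~F(i) | D(m)) & (~C(k,q) | ~D(q) | D(l)))

Rewrite implications/biconditionals: A → B as ¬A ∨ B.
  ~(exists i. exists m. (F(i) & ~D(m))) & (~(forall k. forall q. (C(k,q) & D(q))) | (forall l. D(l)))
Push ¬ through the quantifiers and connectives to reach negation normal form:
  (forall i. forall m. (~F(i) | D(m))) & ((exists k. exists q. (~C(k,q) | ~D(q))) | (forall l. D(l)))
Extract every quantifier outward, since the variables are now distinct and don't occur free across branches:
  forall i. forall m. exists k. exists q. forall l. ((~F(i) | D(m)) & (~C(k,q) | ~D(q) | D(l)))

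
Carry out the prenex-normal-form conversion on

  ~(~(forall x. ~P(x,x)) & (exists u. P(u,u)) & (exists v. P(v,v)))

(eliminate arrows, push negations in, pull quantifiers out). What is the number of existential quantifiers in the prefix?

Push ¬ through the quantifiers and connectives to reach negation normal form:
  (forall x. ~P(x,x)) | (forall u. ~P(u,u)) | (forall v. ~P(v,v))
Finally move all quantifiers to the prefix:
  forall x. forall u. forall v. (~P(x,x) | ~P(u,u) | ~P(v,v))
The prefix is forall x forall u forall v: 3 universal, 0 existential.

0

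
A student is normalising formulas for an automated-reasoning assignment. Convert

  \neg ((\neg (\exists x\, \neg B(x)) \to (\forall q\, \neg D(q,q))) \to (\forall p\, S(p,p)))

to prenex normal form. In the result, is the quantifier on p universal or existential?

existential

Eliminate → and ↔ using ¬ and ∨.
  \neg (\neg (\neg \neg (\exists x\, \neg B(x)) \lor (\forall q\, \neg D(q,q))) \lor (\forall p\, S(p,p)))
Move each ¬ inward, flipping quantifiers it crosses:
  ((\exists x\, \neg B(x)) \lor (\forall q\, \neg D(q,q))) \land (\exists p\, \neg S(p,p))
All bound variables are already distinct, so no renaming is needed.
Pull the quantifiers to the front (each side's bound variable is not free in the other side):
  \exists x\, \forall q\, \exists p\, ((\neg B(x) \lor \neg D(q,q)) \land \neg S(p,p))
The quantifier \forall p sits under an odd number of negations (counting the antecedent side of each →), so it flips to \exists p.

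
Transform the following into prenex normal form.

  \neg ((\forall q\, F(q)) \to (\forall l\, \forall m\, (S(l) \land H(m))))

\forall q\, \exists l\, \exists m\, (F(q) \land (\neg S(l) \lor \neg H(m)))

Rewrite implications/biconditionals: A → B as ¬A ∨ B.
  \neg (\neg (\forall q\, F(q)) \lor (\forall l\, \forall m\, (S(l) \land H(m))))
Drive negations inward (¬∀x A ≡ ∃x ¬A, ¬∃x A ≡ ∀x ¬A, De Morgan for ∧/∨):
  (\forall q\, F(q)) \land (\exists l\, \exists m\, (\neg S(l) \lor \neg H(m)))
All bound variables are already distinct, so no renaming is needed.
Extract every quantifier outward, since the variables are now distinct and don't occur free across branches:
  \forall q\, \exists l\, \exists m\, (F(q) \land (\neg S(l) \lor \neg H(m)))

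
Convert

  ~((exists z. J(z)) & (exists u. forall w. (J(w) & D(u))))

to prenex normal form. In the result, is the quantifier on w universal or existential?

Push ¬ through the quantifiers and connectives to reach negation normal form:
  (forall z. ~J(z)) | (forall u. exists w. (~J(w) | ~D(u)))
All bound variables are already distinct, so no renaming is needed.
Extract every quantifier outward, since the variables are now distinct and don't occur free across branches:
  forall z. forall u. exists w. (~J(z) | ~J(w) | ~D(u))
The quantifier forall w sits under an odd number of negations, so it flips to exists w.

existential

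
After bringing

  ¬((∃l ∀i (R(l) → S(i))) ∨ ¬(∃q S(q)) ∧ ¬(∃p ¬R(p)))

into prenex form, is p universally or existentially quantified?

Eliminate → and ↔ using ¬ and ∨.
  ¬((∃l ∀i (¬R(l) ∨ S(i))) ∨ ¬(∃q S(q)) ∧ ¬(∃p ¬R(p)))
Push ¬ through the quantifiers and connectives to reach negation normal form:
  (∀l ∃i (R(l) ∧ ¬S(i))) ∧ ((∃q S(q)) ∨ (∃p ¬R(p)))
All bound variables are already distinct, so no renaming is needed.
Finally move all quantifiers to the prefix:
  ∀l ∃i ∃q ∃p (R(l) ∧ ¬S(i) ∧ (S(q) ∨ ¬R(p)))
The quantifier ∃p sits under an even number of negations (counting the antecedent side of each →), so it remains existential.

existential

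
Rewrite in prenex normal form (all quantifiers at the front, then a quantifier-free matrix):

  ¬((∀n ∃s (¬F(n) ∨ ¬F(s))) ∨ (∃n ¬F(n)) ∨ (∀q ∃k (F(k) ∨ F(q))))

∃n ∀s ∀v ∃q ∀k (F(n) ∧ F(s) ∧ F(v) ∧ ¬F(k) ∧ ¬F(q))

Push ¬ through the quantifiers and connectives to reach negation normal form:
  (∃n ∀s (F(n) ∧ F(s))) ∧ (∀n F(n)) ∧ (∃q ∀k (¬F(k) ∧ ¬F(q)))
Rename bound variables to avoid capture: n↦v.
  (∃n ∀s (F(n) ∧ F(s))) ∧ (∀v F(v)) ∧ (∃q ∀k (¬F(k) ∧ ¬F(q)))
Finally move all quantifiers to the prefix:
  ∃n ∀s ∀v ∃q ∀k (F(n) ∧ F(s) ∧ F(v) ∧ ¬F(k) ∧ ¬F(q))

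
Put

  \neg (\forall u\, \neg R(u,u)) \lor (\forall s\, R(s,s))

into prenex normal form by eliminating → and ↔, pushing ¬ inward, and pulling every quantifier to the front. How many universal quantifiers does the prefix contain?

Push ¬ through the quantifiers and connectives to reach negation normal form:
  (\exists u\, R(u,u)) \lor (\forall s\, R(s,s))
Pull the quantifiers to the front (each side's bound variable is not free in the other side):
  \exists u\, \forall s\, (R(u,u) \lor R(s,s))
The prefix is \exists u \forall s: 1 universal, 1 existential.

1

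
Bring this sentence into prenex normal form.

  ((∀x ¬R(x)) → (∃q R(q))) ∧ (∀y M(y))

∃x ∃q ∀y ((R(x) ∨ R(q)) ∧ M(y))

Rewrite implications/biconditionals: A → B as ¬A ∨ B.
  (¬(∀x ¬R(x)) ∨ (∃q R(q))) ∧ (∀y M(y))
Move each ¬ inward, flipping quantifiers it crosses:
  ((∃x R(x)) ∨ (∃q R(q))) ∧ (∀y M(y))
All bound variables are already distinct, so no renaming is needed.
Finally move all quantifiers to the prefix:
  ∃x ∃q ∀y ((R(x) ∨ R(q)) ∧ M(y))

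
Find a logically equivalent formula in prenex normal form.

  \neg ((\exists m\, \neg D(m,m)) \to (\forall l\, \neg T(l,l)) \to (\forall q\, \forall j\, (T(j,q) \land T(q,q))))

\exists m\, \forall l\, \exists q\, \exists j\, (\neg D(m,m) \land \neg T(l,l) \land (\neg T(j,q) \lor \neg T(q,q)))

Rewrite implications/biconditionals: A → B as ¬A ∨ B.
  \neg (\neg (\exists m\, \neg D(m,m)) \lor \neg (\forall l\, \neg T(l,l)) \lor (\forall q\, \forall j\, (T(j,q) \land T(q,q))))
Drive negations inward (¬∀x A ≡ ∃x ¬A, ¬∃x A ≡ ∀x ¬A, De Morgan for ∧/∨):
  (\exists m\, \neg D(m,m)) \land (\forall l\, \neg T(l,l)) \land (\exists q\, \exists j\, (\neg T(j,q) \lor \neg T(q,q)))
Finally move all quantifiers to the prefix:
  \exists m\, \forall l\, \exists q\, \exists j\, (\neg D(m,m) \land \neg T(l,l) \land (\neg T(j,q) \lor \neg T(q,q)))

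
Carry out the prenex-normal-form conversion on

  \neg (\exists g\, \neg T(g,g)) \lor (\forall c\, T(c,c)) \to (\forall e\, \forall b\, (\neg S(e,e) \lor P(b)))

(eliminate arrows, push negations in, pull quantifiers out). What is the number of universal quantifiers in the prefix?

2

Rewrite implications/biconditionals: A → B as ¬A ∨ B.
  \neg (\neg (\exists g\, \neg T(g,g)) \lor (\forall c\, T(c,c))) \lor (\forall e\, \forall b\, (\neg S(e,e) \lor P(b)))
Push ¬ through the quantifiers and connectives to reach negation normal form:
  (\exists g\, \neg T(g,g)) \land (\exists c\, \neg T(c,c)) \lor (\forall e\, \forall b\, (\neg S(e,e) \lor P(b)))
Pull the quantifiers to the front (each side's bound variable is not free in the other side):
  \exists g\, \exists c\, \forall e\, \forall b\, (\neg T(g,g) \land \neg T(c,c) \lor \neg S(e,e) \lor P(b))
The prefix is \exists g \exists c \forall e \forall b: 2 universal, 2 existential.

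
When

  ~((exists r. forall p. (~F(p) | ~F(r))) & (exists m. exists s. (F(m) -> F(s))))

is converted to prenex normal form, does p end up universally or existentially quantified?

existential

Rewrite implications/biconditionals: A → B as ¬A ∨ B.
  ~((exists r. forall p. (~F(p) | ~F(r))) & (exists m. exists s. (~F(m) | F(s))))
Move each ¬ inward, flipping quantifiers it crosses:
  (forall r. exists p. (F(p) & F(r))) | (forall m. forall s. (F(m) & ~F(s)))
All bound variables are already distinct, so no renaming is needed.
Finally move all quantifiers to the prefix:
  forall r. exists p. forall m. forall s. (F(p) & F(r) | F(m) & ~F(s))
The quantifier forall p sits under an odd number of negations (counting the antecedent side of each →), so it flips to exists p.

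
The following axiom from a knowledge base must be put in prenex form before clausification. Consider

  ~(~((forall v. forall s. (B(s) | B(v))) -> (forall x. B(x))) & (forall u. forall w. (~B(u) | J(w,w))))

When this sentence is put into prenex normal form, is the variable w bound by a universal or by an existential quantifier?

First replace A → B with ¬A ∨ B.
  ~(~(~(forall v. forall s. (B(s) | B(v))) | (forall x. B(x))) & (forall u. forall w. (~B(u) | J(w,w))))
Drive negations inward (¬∀x A ≡ ∃x ¬A, ¬∃x A ≡ ∀x ¬A, De Morgan for ∧/∨):
  (exists v. exists s. (~B(s) & ~B(v))) | (forall x. B(x)) | (exists u. exists w. (B(u) & ~J(w,w)))
All bound variables are already distinct, so no renaming is needed.
Pull the quantifiers to the front (each side's bound variable is not free in the other side):
  exists v. exists s. forall x. exists u. exists w. (~B(s) & ~B(v) | B(x) | B(u) & ~J(w,w))
The quantifier forall w sits under an odd number of negations (counting the antecedent side of each →), so it flips to exists w.

existential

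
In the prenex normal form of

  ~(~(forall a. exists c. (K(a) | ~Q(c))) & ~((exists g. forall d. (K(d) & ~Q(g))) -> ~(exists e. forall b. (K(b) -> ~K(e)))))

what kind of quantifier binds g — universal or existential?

First replace A → B with ¬A ∨ B.
  ~(~(forall a. exists c. (K(a) | ~Q(c))) & ~(~(exists g. forall d. (K(d) & ~Q(g))) | ~(exists e. forall b. (~K(b) | ~K(e)))))
Move each ¬ inward, flipping quantifiers it crosses:
  (forall a. exists c. (K(a) | ~Q(c))) | (forall g. exists d. (~K(d) | Q(g))) | (forall e. exists b. (K(b) & K(e)))
Extract every quantifier outward, since the variables are now distinct and don't occur free across branches:
  forall a. exists c. forall g. exists d. forall e. exists b. (K(a) | ~Q(c) | ~K(d) | Q(g) | K(b) & K(e))
The quantifier exists g sits under an odd number of negations (counting the antecedent side of each →), so it flips to forall g.

universal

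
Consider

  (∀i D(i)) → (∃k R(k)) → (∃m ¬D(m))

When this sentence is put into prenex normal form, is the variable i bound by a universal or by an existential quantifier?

existential

Eliminate → and ↔ using ¬ and ∨.
  ¬(∀i D(i)) ∨ ¬(∃k R(k)) ∨ (∃m ¬D(m))
Push ¬ through the quantifiers and connectives to reach negation normal form:
  (∃i ¬D(i)) ∨ (∀k ¬R(k)) ∨ (∃m ¬D(m))
Pull the quantifiers to the front (each side's bound variable is not free in the other side):
  ∃i ∀k ∃m (¬D(i) ∨ ¬R(k) ∨ ¬D(m))
The quantifier ∀i sits under an odd number of negations (counting the antecedent side of each →), so it flips to ∃i.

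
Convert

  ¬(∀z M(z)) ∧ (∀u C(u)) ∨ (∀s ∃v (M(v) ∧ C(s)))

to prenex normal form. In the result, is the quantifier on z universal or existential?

Move each ¬ inward, flipping quantifiers it crosses:
  (∃z ¬M(z)) ∧ (∀u C(u)) ∨ (∀s ∃v (M(v) ∧ C(s)))
Extract every quantifier outward, since the variables are now distinct and don't occur free across branches:
  ∃z ∀u ∀s ∃v (¬M(z) ∧ C(u) ∨ M(v) ∧ C(s))
The quantifier ∀z sits under an odd number of negations, so it flips to ∃z.

existential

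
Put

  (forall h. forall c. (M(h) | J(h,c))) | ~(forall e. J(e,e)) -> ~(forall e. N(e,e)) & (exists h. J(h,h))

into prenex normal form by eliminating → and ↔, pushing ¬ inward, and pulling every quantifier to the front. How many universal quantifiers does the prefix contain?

Eliminate → and ↔ using ¬ and ∨.
  ~((forall h. forall c. (M(h) | J(h,c))) | ~(forall e. J(e,e))) | ~(forall e. N(e,e)) & (exists h. J(h,h))
Drive negations inward (¬∀x A ≡ ∃x ¬A, ¬∃x A ≡ ∀x ¬A, De Morgan for ∧/∨):
  (exists h. exists c. (~M(h) & ~J(h,c))) & (forall e. J(e,e)) | (exists e. ~N(e,e)) & (exists h. J(h,h))
Give each quantifier a distinct variable: e↦w1, h↦s.
  (exists h. exists c. (~M(h) & ~J(h,c))) & (forall e. J(e,e)) | (exists w1. ~N(w1,w1)) & (exists s. J(s,s))
Finally move all quantifiers to the prefix:
  exists h. exists c. forall e. exists w1. exists s. (~M(h) & ~J(h,c) & J(e,e) | ~N(w1,w1) & J(s,s))
The prefix is exists h exists c forall e exists w1 exists s: 1 universal, 4 existential.

1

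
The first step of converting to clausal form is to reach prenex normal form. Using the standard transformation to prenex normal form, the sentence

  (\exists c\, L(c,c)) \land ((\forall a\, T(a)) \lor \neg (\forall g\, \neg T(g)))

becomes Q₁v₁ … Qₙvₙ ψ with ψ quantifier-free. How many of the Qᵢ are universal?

1

Move each ¬ inward, flipping quantifiers it crosses:
  (\exists c\, L(c,c)) \land ((\forall a\, T(a)) \lor (\exists g\, T(g)))
Pull the quantifiers to the front (each side's bound variable is not free in the other side):
  \exists c\, \forall a\, \exists g\, (L(c,c) \land (T(a) \lor T(g)))
The prefix is \exists c \forall a \exists g: 1 universal, 2 existential.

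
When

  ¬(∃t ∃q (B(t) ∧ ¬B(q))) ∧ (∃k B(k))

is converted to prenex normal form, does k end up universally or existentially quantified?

Move each ¬ inward, flipping quantifiers it crosses:
  (∀t ∀q (¬B(t) ∨ B(q))) ∧ (∃k B(k))
Finally move all quantifiers to the prefix:
  ∀t ∀q ∃k ((¬B(t) ∨ B(q)) ∧ B(k))
The quantifier ∃k sits under an even number of negations, so it remains existential.

existential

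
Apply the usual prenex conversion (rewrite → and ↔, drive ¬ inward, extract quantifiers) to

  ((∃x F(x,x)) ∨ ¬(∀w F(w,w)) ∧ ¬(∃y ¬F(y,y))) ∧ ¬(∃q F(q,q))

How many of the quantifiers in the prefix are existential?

2

Push ¬ through the quantifiers and connectives to reach negation normal form:
  ((∃x F(x,x)) ∨ (∃w ¬F(w,w)) ∧ (∀y F(y,y))) ∧ (∀q ¬F(q,q))
All bound variables are already distinct, so no renaming is needed.
Finally move all quantifiers to the prefix:
  ∃x ∃w ∀y ∀q ((F(x,x) ∨ ¬F(w,w) ∧ F(y,y)) ∧ ¬F(q,q))
The prefix is ∃x ∃w ∀y ∀q: 2 universal, 2 existential.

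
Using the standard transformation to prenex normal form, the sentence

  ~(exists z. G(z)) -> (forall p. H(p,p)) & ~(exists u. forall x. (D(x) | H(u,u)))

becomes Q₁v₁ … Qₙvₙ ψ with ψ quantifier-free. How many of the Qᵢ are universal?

2

Rewrite implications/biconditionals: A → B as ¬A ∨ B.
  ~~(exists z. G(z)) | (forall p. H(p,p)) & ~(exists u. forall x. (D(x) | H(u,u)))
Move each ¬ inward, flipping quantifiers it crosses:
  (exists z. G(z)) | (forall p. H(p,p)) & (forall u. exists x. (~D(x) & ~H(u,u)))
All bound variables are already distinct, so no renaming is needed.
Extract every quantifier outward, since the variables are now distinct and don't occur free across branches:
  exists z. forall p. forall u. exists x. (G(z) | H(p,p) & ~D(x) & ~H(u,u))
The prefix is exists z forall p forall u exists x: 2 universal, 2 existential.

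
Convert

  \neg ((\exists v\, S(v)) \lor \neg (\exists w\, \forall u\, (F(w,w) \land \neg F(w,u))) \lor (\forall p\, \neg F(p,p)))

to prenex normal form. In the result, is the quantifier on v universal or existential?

Drive negations inward (¬∀x A ≡ ∃x ¬A, ¬∃x A ≡ ∀x ¬A, De Morgan for ∧/∨):
  (\forall v\, \neg S(v)) \land (\exists w\, \forall u\, (F(w,w) \land \neg F(w,u))) \land (\exists p\, F(p,p))
Finally move all quantifiers to the prefix:
  \forall v\, \exists w\, \forall u\, \exists p\, (\neg S(v) \land F(w,w) \land \neg F(w,u) \land F(p,p))
The quantifier \exists v sits under an odd number of negations, so it flips to \forall v.

universal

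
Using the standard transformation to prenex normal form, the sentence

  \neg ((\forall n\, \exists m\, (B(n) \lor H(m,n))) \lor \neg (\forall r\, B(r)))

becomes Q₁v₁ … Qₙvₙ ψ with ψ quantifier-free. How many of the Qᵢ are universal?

2

Move each ¬ inward, flipping quantifiers it crosses:
  (\exists n\, \forall m\, (\neg B(n) \land \neg H(m,n))) \land (\forall r\, B(r))
Extract every quantifier outward, since the variables are now distinct and don't occur free across branches:
  \exists n\, \forall m\, \forall r\, (\neg B(n) \land \neg H(m,n) \land B(r))
The prefix is \exists n \forall m \forall r: 2 universal, 1 existential.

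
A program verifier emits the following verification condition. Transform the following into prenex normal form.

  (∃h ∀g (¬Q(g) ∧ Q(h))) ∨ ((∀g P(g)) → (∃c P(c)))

∃h ∀g ∃u1 ∃c (¬Q(g) ∧ Q(h) ∨ ¬P(u1) ∨ P(c))

Rewrite implications/biconditionals: A → B as ¬A ∨ B.
  (∃h ∀g (¬Q(g) ∧ Q(h))) ∨ ¬(∀g P(g)) ∨ (∃c P(c))
Move each ¬ inward, flipping quantifiers it crosses:
  (∃h ∀g (¬Q(g) ∧ Q(h))) ∨ (∃g ¬P(g)) ∨ (∃c P(c))
Standardize variables apart so no two quantifiers bind the same name: g↦u1.
  (∃h ∀g (¬Q(g) ∧ Q(h))) ∨ (∃u1 ¬P(u1)) ∨ (∃c P(c))
Pull the quantifiers to the front (each side's bound variable is not free in the other side):
  ∃h ∀g ∃u1 ∃c (¬Q(g) ∧ Q(h) ∨ ¬P(u1) ∨ P(c))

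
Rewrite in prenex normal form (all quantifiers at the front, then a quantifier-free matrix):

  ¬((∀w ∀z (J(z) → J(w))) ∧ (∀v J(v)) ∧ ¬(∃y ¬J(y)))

∃w ∃z ∃v ∃y (J(z) ∧ ¬J(w) ∨ ¬J(v) ∨ ¬J(y))

Rewrite implications/biconditionals: A → B as ¬A ∨ B.
  ¬((∀w ∀z (¬J(z) ∨ J(w))) ∧ (∀v J(v)) ∧ ¬(∃y ¬J(y)))
Drive negations inward (¬∀x A ≡ ∃x ¬A, ¬∃x A ≡ ∀x ¬A, De Morgan for ∧/∨):
  (∃w ∃z (J(z) ∧ ¬J(w))) ∨ (∃v ¬J(v)) ∨ (∃y ¬J(y))
All bound variables are already distinct, so no renaming is needed.
Extract every quantifier outward, since the variables are now distinct and don't occur free across branches:
  ∃w ∃z ∃v ∃y (J(z) ∧ ¬J(w) ∨ ¬J(v) ∨ ¬J(y))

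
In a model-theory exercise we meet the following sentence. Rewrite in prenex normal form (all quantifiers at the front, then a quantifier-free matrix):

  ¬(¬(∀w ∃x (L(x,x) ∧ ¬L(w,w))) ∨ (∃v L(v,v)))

∀w ∃x ∀v (L(x,x) ∧ ¬L(w,w) ∧ ¬L(v,v))

Push ¬ through the quantifiers and connectives to reach negation normal form:
  (∀w ∃x (L(x,x) ∧ ¬L(w,w))) ∧ (∀v ¬L(v,v))
Finally move all quantifiers to the prefix:
  ∀w ∃x ∀v (L(x,x) ∧ ¬L(w,w) ∧ ¬L(v,v))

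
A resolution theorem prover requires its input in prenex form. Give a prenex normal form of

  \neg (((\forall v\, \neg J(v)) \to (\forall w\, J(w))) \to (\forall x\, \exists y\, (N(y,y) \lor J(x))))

First replace A → B with ¬A ∨ B.
  \neg (\neg (\neg (\forall v\, \neg J(v)) \lor (\forall w\, J(w))) \lor (\forall x\, \exists y\, (N(y,y) \lor J(x))))
Push ¬ through the quantifiers and connectives to reach negation normal form:
  ((\exists v\, J(v)) \lor (\forall w\, J(w))) \land (\exists x\, \forall y\, (\neg N(y,y) \land \neg J(x)))
All bound variables are already distinct, so no renaming is needed.
Extract every quantifier outward, since the variables are now distinct and don't occur free across branches:
  \exists v\, \forall w\, \exists x\, \forall y\, ((J(v) \lor J(w)) \land \neg N(y,y) \land \neg J(x))

\exists v\, \forall w\, \exists x\, \forall y\, ((J(v) \lor J(w)) \land \neg N(y,y) \land \neg J(x))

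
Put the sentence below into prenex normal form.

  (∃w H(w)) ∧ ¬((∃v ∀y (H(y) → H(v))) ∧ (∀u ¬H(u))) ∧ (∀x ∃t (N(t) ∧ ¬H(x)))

First replace A → B with ¬A ∨ B.
  (∃w H(w)) ∧ ¬((∃v ∀y (¬H(y) ∨ H(v))) ∧ (∀u ¬H(u))) ∧ (∀x ∃t (N(t) ∧ ¬H(x)))
Push ¬ through the quantifiers and connectives to reach negation normal form:
  (∃w H(w)) ∧ ((∀v ∃y (H(y) ∧ ¬H(v))) ∨ (∃u H(u))) ∧ (∀x ∃t (N(t) ∧ ¬H(x)))
Pull the quantifiers to the front (each side's bound variable is not free in the other side):
  ∃w ∀v ∃y ∃u ∀x ∃t (H(w) ∧ (H(y) ∧ ¬H(v) ∨ H(u)) ∧ N(t) ∧ ¬H(x))

∃w ∀v ∃y ∃u ∀x ∃t (H(w) ∧ (H(y) ∧ ¬H(v) ∨ H(u)) ∧ N(t) ∧ ¬H(x))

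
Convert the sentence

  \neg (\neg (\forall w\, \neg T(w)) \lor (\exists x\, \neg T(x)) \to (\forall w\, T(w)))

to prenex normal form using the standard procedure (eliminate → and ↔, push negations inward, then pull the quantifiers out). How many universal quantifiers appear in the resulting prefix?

First replace A → B with ¬A ∨ B.
  \neg (\neg (\neg (\forall w\, \neg T(w)) \lor (\exists x\, \neg T(x))) \lor (\forall w\, T(w)))
Move each ¬ inward, flipping quantifiers it crosses:
  ((\exists w\, T(w)) \lor (\exists x\, \neg T(x))) \land (\exists w\, \neg T(w))
Standardize variables apart so no two quantifiers bind the same name: w↦t.
  ((\exists w\, T(w)) \lor (\exists x\, \neg T(x))) \land (\exists t\, \neg T(t))
Finally move all quantifiers to the prefix:
  \exists w\, \exists x\, \exists t\, ((T(w) \lor \neg T(x)) \land \neg T(t))
The prefix is \exists w \exists x \exists t: 0 universal, 3 existential.

0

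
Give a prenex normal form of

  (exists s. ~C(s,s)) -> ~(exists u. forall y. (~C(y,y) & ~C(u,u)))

Rewrite implications/biconditionals: A → B as ¬A ∨ B.
  ~(exists s. ~C(s,s)) | ~(exists u. forall y. (~C(y,y) & ~C(u,u)))
Move each ¬ inward, flipping quantifiers it crosses:
  (forall s. C(s,s)) | (forall u. exists y. (C(y,y) | C(u,u)))
All bound variables are already distinct, so no renaming is needed.
Extract every quantifier outward, since the variables are now distinct and don't occur free across branches:
  forall s. forall u. exists y. (C(s,s) | C(y,y) | C(u,u))

forall s. forall u. exists y. (C(s,s) | C(y,y) | C(u,u))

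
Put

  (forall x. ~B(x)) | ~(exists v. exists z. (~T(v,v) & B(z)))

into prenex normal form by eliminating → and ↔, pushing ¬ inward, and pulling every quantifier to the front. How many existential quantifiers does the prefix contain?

0

Move each ¬ inward, flipping quantifiers it crosses:
  (forall x. ~B(x)) | (forall v. forall z. (T(v,v) | ~B(z)))
Pull the quantifiers to the front (each side's bound variable is not free in the other side):
  forall x. forall v. forall z. (~B(x) | T(v,v) | ~B(z))
The prefix is forall x forall v forall z: 3 universal, 0 existential.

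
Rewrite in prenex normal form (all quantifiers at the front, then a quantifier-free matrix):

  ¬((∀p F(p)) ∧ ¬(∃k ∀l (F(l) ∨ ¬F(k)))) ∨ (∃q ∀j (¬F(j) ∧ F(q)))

∃p ∃k ∀l ∃q ∀j (¬F(p) ∨ F(l) ∨ ¬F(k) ∨ ¬F(j) ∧ F(q))

Move each ¬ inward, flipping quantifiers it crosses:
  (∃p ¬F(p)) ∨ (∃k ∀l (F(l) ∨ ¬F(k))) ∨ (∃q ∀j (¬F(j) ∧ F(q)))
All bound variables are already distinct, so no renaming is needed.
Finally move all quantifiers to the prefix:
  ∃p ∃k ∀l ∃q ∀j (¬F(p) ∨ F(l) ∨ ¬F(k) ∨ ¬F(j) ∧ F(q))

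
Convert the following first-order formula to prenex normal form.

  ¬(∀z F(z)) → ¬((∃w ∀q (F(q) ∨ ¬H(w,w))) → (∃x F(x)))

First replace A → B with ¬A ∨ B.
  ¬¬(∀z F(z)) ∨ ¬(¬(∃w ∀q (F(q) ∨ ¬H(w,w))) ∨ (∃x F(x)))
Move each ¬ inward, flipping quantifiers it crosses:
  (∀z F(z)) ∨ (∃w ∀q (F(q) ∨ ¬H(w,w))) ∧ (∀x ¬F(x))
All bound variables are already distinct, so no renaming is needed.
Extract every quantifier outward, since the variables are now distinct and don't occur free across branches:
  ∀z ∃w ∀q ∀x (F(z) ∨ (F(q) ∨ ¬H(w,w)) ∧ ¬F(x))

∀z ∃w ∀q ∀x (F(z) ∨ (F(q) ∨ ¬H(w,w)) ∧ ¬F(x))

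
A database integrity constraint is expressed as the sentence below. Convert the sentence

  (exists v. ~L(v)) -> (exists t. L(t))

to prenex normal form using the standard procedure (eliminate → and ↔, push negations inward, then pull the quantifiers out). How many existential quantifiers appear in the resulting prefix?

1

Rewrite implications/biconditionals: A → B as ¬A ∨ B.
  ~(exists v. ~L(v)) | (exists t. L(t))
Move each ¬ inward, flipping quantifiers it crosses:
  (forall v. L(v)) | (exists t. L(t))
All bound variables are already distinct, so no renaming is needed.
Pull the quantifiers to the front (each side's bound variable is not free in the other side):
  forall v. exists t. (L(v) | L(t))
The prefix is forall v exists t: 1 universal, 1 existential.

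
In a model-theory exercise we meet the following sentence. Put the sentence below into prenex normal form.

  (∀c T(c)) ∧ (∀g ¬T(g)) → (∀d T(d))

∃c ∃g ∀d (¬T(c) ∨ T(g) ∨ T(d))

Rewrite implications/biconditionals: A → B as ¬A ∨ B.
  ¬((∀c T(c)) ∧ (∀g ¬T(g))) ∨ (∀d T(d))
Push ¬ through the quantifiers and connectives to reach negation normal form:
  (∃c ¬T(c)) ∨ (∃g T(g)) ∨ (∀d T(d))
All bound variables are already distinct, so no renaming is needed.
Extract every quantifier outward, since the variables are now distinct and don't occur free across branches:
  ∃c ∃g ∀d (¬T(c) ∨ T(g) ∨ T(d))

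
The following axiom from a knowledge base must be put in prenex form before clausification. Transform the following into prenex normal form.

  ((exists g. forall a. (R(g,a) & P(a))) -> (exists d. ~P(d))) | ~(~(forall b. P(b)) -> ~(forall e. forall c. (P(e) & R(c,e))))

First replace A → B with ¬A ∨ B.
  ~(exists g. forall a. (R(g,a) & P(a))) | (exists d. ~P(d)) | ~(~~(forall b. P(b)) | ~(forall e. forall c. (P(e) & R(c,e))))
Move each ¬ inward, flipping quantifiers it crosses:
  (forall g. exists a. (~R(g,a) | ~P(a))) | (exists d. ~P(d)) | (exists b. ~P(b)) & (forall e. forall c. (P(e) & R(c,e)))
Extract every quantifier outward, since the variables are now distinct and don't occur free across branches:
  forall g. exists a. exists d. exists b. forall e. forall c. (~R(g,a) | ~P(a) | ~P(d) | ~P(b) & P(e) & R(c,e))

forall g. exists a. exists d. exists b. forall e. forall c. (~R(g,a) | ~P(a) | ~P(d) | ~P(b) & P(e) & R(c,e))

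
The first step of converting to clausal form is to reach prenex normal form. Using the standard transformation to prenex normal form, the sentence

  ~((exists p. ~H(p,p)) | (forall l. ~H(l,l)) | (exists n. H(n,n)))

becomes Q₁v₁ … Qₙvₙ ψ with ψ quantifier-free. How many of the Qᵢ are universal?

Drive negations inward (¬∀x A ≡ ∃x ¬A, ¬∃x A ≡ ∀x ¬A, De Morgan for ∧/∨):
  (forall p. H(p,p)) & (exists l. H(l,l)) & (forall n. ~H(n,n))
All bound variables are already distinct, so no renaming is needed.
Pull the quantifiers to the front (each side's bound variable is not free in the other side):
  forall p. exists l. forall n. (H(p,p) & H(l,l) & ~H(n,n))
The prefix is forall p exists l forall n: 2 universal, 1 existential.

2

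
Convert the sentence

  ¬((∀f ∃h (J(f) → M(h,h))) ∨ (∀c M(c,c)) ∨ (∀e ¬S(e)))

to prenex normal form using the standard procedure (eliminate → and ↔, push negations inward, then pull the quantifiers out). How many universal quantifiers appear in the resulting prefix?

First replace A → B with ¬A ∨ B.
  ¬((∀f ∃h (¬J(f) ∨ M(h,h))) ∨ (∀c M(c,c)) ∨ (∀e ¬S(e)))
Move each ¬ inward, flipping quantifiers it crosses:
  (∃f ∀h (J(f) ∧ ¬M(h,h))) ∧ (∃c ¬M(c,c)) ∧ (∃e S(e))
Finally move all quantifiers to the prefix:
  ∃f ∀h ∃c ∃e (J(f) ∧ ¬M(h,h) ∧ ¬M(c,c) ∧ S(e))
The prefix is ∃f ∀h ∃c ∃e: 1 universal, 3 existential.

1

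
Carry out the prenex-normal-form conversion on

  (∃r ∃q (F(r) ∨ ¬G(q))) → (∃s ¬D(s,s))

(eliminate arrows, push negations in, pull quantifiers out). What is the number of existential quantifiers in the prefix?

Rewrite implications/biconditionals: A → B as ¬A ∨ B.
  ¬(∃r ∃q (F(r) ∨ ¬G(q))) ∨ (∃s ¬D(s,s))
Push ¬ through the quantifiers and connectives to reach negation normal form:
  (∀r ∀q (¬F(r) ∧ G(q))) ∨ (∃s ¬D(s,s))
Finally move all quantifiers to the prefix:
  ∀r ∀q ∃s (¬F(r) ∧ G(q) ∨ ¬D(s,s))
The prefix is ∀r ∀q ∃s: 2 universal, 1 existential.

1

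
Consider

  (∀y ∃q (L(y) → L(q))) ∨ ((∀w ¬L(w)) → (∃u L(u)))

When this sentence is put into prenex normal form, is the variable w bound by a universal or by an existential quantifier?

Eliminate → and ↔ using ¬ and ∨.
  (∀y ∃q (¬L(y) ∨ L(q))) ∨ ¬(∀w ¬L(w)) ∨ (∃u L(u))
Move each ¬ inward, flipping quantifiers it crosses:
  (∀y ∃q (¬L(y) ∨ L(q))) ∨ (∃w L(w)) ∨ (∃u L(u))
All bound variables are already distinct, so no renaming is needed.
Extract every quantifier outward, since the variables are now distinct and don't occur free across branches:
  ∀y ∃q ∃w ∃u (¬L(y) ∨ L(q) ∨ L(w) ∨ L(u))
The quantifier ∀w sits under an odd number of negations (counting the antecedent side of each →), so it flips to ∃w.

existential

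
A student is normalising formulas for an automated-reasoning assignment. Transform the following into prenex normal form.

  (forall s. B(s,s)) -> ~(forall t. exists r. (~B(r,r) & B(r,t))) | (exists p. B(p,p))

exists s. exists t. forall r. exists p. (~B(s,s) | B(r,r) | ~B(r,t) | B(p,p))

Rewrite implications/biconditionals: A → B as ¬A ∨ B.
  ~(forall s. B(s,s)) | ~(forall t. exists r. (~B(r,r) & B(r,t))) | (exists p. B(p,p))
Drive negations inward (¬∀x A ≡ ∃x ¬A, ¬∃x A ≡ ∀x ¬A, De Morgan for ∧/∨):
  (exists s. ~B(s,s)) | (exists t. forall r. (B(r,r) | ~B(r,t))) | (exists p. B(p,p))
Extract every quantifier outward, since the variables are now distinct and don't occur free across branches:
  exists s. exists t. forall r. exists p. (~B(s,s) | B(r,r) | ~B(r,t) | B(p,p))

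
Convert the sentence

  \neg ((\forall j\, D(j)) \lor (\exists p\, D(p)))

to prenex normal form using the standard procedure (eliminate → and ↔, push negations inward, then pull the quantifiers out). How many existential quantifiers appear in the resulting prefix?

Drive negations inward (¬∀x A ≡ ∃x ¬A, ¬∃x A ≡ ∀x ¬A, De Morgan for ∧/∨):
  (\exists j\, \neg D(j)) \land (\forall p\, \neg D(p))
Extract every quantifier outward, since the variables are now distinct and don't occur free across branches:
  \exists j\, \forall p\, (\neg D(j) \land \neg D(p))
The prefix is \exists j \forall p: 1 universal, 1 existential.

1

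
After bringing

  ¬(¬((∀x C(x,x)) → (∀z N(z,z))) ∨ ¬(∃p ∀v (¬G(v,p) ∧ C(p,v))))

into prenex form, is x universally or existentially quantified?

existential

Eliminate → and ↔ using ¬ and ∨.
  ¬(¬(¬(∀x C(x,x)) ∨ (∀z N(z,z))) ∨ ¬(∃p ∀v (¬G(v,p) ∧ C(p,v))))
Push ¬ through the quantifiers and connectives to reach negation normal form:
  ((∃x ¬C(x,x)) ∨ (∀z N(z,z))) ∧ (∃p ∀v (¬G(v,p) ∧ C(p,v)))
Extract every quantifier outward, since the variables are now distinct and don't occur free across branches:
  ∃x ∀z ∃p ∀v ((¬C(x,x) ∨ N(z,z)) ∧ ¬G(v,p) ∧ C(p,v))
The quantifier ∀x sits under an odd number of negations (counting the antecedent side of each →), so it flips to ∃x.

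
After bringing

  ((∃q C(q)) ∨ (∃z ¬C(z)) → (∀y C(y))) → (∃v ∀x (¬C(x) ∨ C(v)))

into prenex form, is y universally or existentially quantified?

First replace A → B with ¬A ∨ B.
  ¬(¬((∃q C(q)) ∨ (∃z ¬C(z))) ∨ (∀y C(y))) ∨ (∃v ∀x (¬C(x) ∨ C(v)))
Move each ¬ inward, flipping quantifiers it crosses:
  ((∃q C(q)) ∨ (∃z ¬C(z))) ∧ (∃y ¬C(y)) ∨ (∃v ∀x (¬C(x) ∨ C(v)))
Finally move all quantifiers to the prefix:
  ∃q ∃z ∃y ∃v ∀x ((C(q) ∨ ¬C(z)) ∧ ¬C(y) ∨ ¬C(x) ∨ C(v))
The quantifier ∀y sits under an odd number of negations (counting the antecedent side of each →), so it flips to ∃y.

existential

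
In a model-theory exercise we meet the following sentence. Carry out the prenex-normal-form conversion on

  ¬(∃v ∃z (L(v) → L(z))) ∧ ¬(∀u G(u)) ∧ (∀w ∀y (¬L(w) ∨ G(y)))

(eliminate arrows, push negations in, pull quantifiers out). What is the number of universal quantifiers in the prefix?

Eliminate → and ↔ using ¬ and ∨.
  ¬(∃v ∃z (¬L(v) ∨ L(z))) ∧ ¬(∀u G(u)) ∧ (∀w ∀y (¬L(w) ∨ G(y)))
Push ¬ through the quantifiers and connectives to reach negation normal form:
  (∀v ∀z (L(v) ∧ ¬L(z))) ∧ (∃u ¬G(u)) ∧ (∀w ∀y (¬L(w) ∨ G(y)))
All bound variables are already distinct, so no renaming is needed.
Finally move all quantifiers to the prefix:
  ∀v ∀z ∃u ∀w ∀y (L(v) ∧ ¬L(z) ∧ ¬G(u) ∧ (¬L(w) ∨ G(y)))
The prefix is ∀v ∀z ∃u ∀w ∀y: 4 universal, 1 existential.

4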